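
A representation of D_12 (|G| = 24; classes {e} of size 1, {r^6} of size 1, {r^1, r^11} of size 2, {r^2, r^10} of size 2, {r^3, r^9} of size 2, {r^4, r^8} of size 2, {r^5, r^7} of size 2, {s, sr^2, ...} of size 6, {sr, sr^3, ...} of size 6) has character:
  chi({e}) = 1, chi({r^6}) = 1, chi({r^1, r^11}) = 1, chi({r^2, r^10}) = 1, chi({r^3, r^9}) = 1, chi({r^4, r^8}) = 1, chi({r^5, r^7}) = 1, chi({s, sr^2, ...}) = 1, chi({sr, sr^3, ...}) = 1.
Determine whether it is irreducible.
Irreducible: <chi, chi> = 1.

Solution. <chi, chi> = (1/|G|) sum_C |C| * |chi(C)|^2 = (1/24)[1*|1|^2 + 1*|1|^2 + 2*|1|^2 + 2*|1|^2 + 2*|1|^2 + 2*|1|^2 + 2*|1|^2 + 6*|1|^2 + 6*|1|^2]
  = (1/24)[(1) + (1) + (2) + (2) + (2) + (2) + (2) + (6) + (6)] = 24/24 = 1.
A character is irreducible iff <chi, chi> = 1, so this representation is irreducible.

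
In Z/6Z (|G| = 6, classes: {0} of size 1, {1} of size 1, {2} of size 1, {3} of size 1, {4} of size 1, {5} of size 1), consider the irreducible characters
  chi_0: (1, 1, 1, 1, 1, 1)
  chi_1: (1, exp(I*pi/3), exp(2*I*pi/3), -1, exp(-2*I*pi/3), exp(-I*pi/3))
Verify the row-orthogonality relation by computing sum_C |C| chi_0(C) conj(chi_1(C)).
Sum = 0; so <chi_0, chi_1> = 0 (distinct irreducibles are orthogonal).

Solution. Compute term by term over conjugacy classes (|C| * chi_0(C) * conj(chi_1(C))):
  1*(1)*conj(1) + 1*(1)*conj(exp(I*pi/3)) + 1*(1)*conj(exp(2*I*pi/3)) + 1*(1)*conj(-1) + 1*(1)*conj(exp(-2*I*pi/3)) + 1*(1)*conj(exp(-I*pi/3))
  = (1) + (exp(-I*pi/3)) + (exp(-2*I*pi/3)) + (-1) + (exp(2*I*pi/3)) + (exp(I*pi/3))
  = 0.
(Exp terms are combined using exp(i*s)*conj(exp(i*t)) = exp(i*(s-t)), and sums of them are collapsed using the identity that for every m > 1 the m distinct m-th roots of unity sum to 0, e.g. 1 + exp(2*I*pi/3) + exp(-2*I*pi/3) = 0.)
Dividing by |G| = 6 gives 0/6 = 0, matching the row-orthogonality relation <chi_0, chi_1> = [chi_0 = chi_1].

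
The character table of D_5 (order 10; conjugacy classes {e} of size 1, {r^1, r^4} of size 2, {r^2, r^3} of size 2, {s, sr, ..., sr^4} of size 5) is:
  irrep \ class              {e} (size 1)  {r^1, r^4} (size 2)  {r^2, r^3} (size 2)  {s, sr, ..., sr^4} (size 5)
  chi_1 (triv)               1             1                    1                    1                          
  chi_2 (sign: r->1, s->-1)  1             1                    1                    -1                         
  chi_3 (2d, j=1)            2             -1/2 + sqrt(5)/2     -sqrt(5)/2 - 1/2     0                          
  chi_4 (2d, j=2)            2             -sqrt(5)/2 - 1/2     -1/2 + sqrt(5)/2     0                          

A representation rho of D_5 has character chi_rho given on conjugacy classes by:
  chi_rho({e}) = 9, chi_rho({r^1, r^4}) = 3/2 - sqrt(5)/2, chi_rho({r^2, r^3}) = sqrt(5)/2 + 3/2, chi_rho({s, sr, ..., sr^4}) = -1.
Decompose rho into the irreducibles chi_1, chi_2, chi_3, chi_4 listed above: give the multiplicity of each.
Multiplicities: chi_1: 1, chi_2: 2, chi_3: 1, chi_4: 2.

Working: Use <chi_rho, chi> = (1/|G|) sum_C |C| * chi_rho(C) * conj(chi(C)) with |G| = 10 for each irreducible chi in the table:
  <chi_rho, chi_1> = (1/10)[1*(9)*conj(1) + 2*(3/2 - sqrt(5)/2)*conj(1) + 2*(sqrt(5)/2 + 3/2)*conj(1) + 5*(-1)*conj(1)]
      = (1/10)[(9) + (3 - sqrt(5)) + (sqrt(5) + 3) + (-5)] = 10/10 = 1
  <chi_rho, chi_2> = (1/10)[1*(9)*conj(1) + 2*(3/2 - sqrt(5)/2)*conj(1) + 2*(sqrt(5)/2 + 3/2)*conj(1) + 5*(-1)*conj(-1)]
      = (1/10)[(9) + (3 - sqrt(5)) + (sqrt(5) + 3) + (5)] = 20/10 = 2
  <chi_rho, chi_3> = (1/10)[1*(9)*conj(2) + 2*(3/2 - sqrt(5)/2)*conj(-1/2 + sqrt(5)/2) + 2*(sqrt(5)/2 + 3/2)*conj(-sqrt(5)/2 - 1/2) + 5*(-1)*conj(0)]
      = (1/10)[(18) + (-4 + 2*sqrt(5)) + (-2*sqrt(5) - 4) + (0)] = 10/10 = 1
  <chi_rho, chi_4> = (1/10)[1*(9)*conj(2) + 2*(3/2 - sqrt(5)/2)*conj(-sqrt(5)/2 - 1/2) + 2*(sqrt(5)/2 + 3/2)*conj(-1/2 + sqrt(5)/2) + 5*(-1)*conj(0)]
      = (1/10)[(18) + (1 - sqrt(5)) + (1 + sqrt(5)) + (0)] = 20/10 = 2
Dimension check: dim(rho) = sum (mult * dim) = 1*1 + 2*1 + 1*2 + 2*2 = 9 = chi_rho(e) = 9.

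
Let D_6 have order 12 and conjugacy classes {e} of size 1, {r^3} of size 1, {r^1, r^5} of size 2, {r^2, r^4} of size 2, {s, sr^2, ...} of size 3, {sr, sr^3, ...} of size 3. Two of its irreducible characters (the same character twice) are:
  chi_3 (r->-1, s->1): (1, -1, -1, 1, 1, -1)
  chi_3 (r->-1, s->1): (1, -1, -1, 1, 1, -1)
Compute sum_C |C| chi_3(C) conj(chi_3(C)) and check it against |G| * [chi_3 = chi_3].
Sum = 12 = |G| = 12; so <chi_3, chi_3> = 1 (norm-1 confirms irreducibility).

Solution. Compute term by term over conjugacy classes (|C| * chi_3(C) * conj(chi_3(C))):
  1*(1)*conj(1) + 1*(-1)*conj(-1) + 2*(-1)*conj(-1) + 2*(1)*conj(1) + 3*(1)*conj(1) + 3*(-1)*conj(-1)
  = (1) + (1) + (2) + (2) + (3) + (3)
  = 12.
Dividing by |G| = 12 gives 12/12 = 1, matching the row-orthogonality relation <chi_3, chi_3> = [chi_3 = chi_3].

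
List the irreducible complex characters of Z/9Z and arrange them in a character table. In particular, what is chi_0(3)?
Character table of Z/9Z (irreps indexed chi_0,...,chi_8 with chi_k(m) = zeta_9^(k*m), zeta_9 = exp(2*pi*i/9)):
  irrep \ class  {0} (size 1)  {1} (size 1)    {2} (size 1)    {3} (size 1)    {4} (size 1)    {5} (size 1)    {6} (size 1)    {7} (size 1)    {8} (size 1)  
  chi_0          1             1               1               1               1               1               1               1               1             
  chi_1          1             exp(2*I*pi/9)   exp(4*I*pi/9)   exp(2*I*pi/3)   exp(8*I*pi/9)   exp(-8*I*pi/9)  exp(-2*I*pi/3)  exp(-4*I*pi/9)  exp(-2*I*pi/9)
  chi_2          1             exp(4*I*pi/9)   exp(8*I*pi/9)   exp(-2*I*pi/3)  exp(-2*I*pi/9)  exp(2*I*pi/9)   exp(2*I*pi/3)   exp(-8*I*pi/9)  exp(-4*I*pi/9)
  chi_3          1             exp(2*I*pi/3)   exp(-2*I*pi/3)  1               exp(2*I*pi/3)   exp(-2*I*pi/3)  1               exp(2*I*pi/3)   exp(-2*I*pi/3)
  chi_4          1             exp(8*I*pi/9)   exp(-2*I*pi/9)  exp(2*I*pi/3)   exp(-4*I*pi/9)  exp(4*I*pi/9)   exp(-2*I*pi/3)  exp(2*I*pi/9)   exp(-8*I*pi/9)
  chi_5          1             exp(-8*I*pi/9)  exp(2*I*pi/9)   exp(-2*I*pi/3)  exp(4*I*pi/9)   exp(-4*I*pi/9)  exp(2*I*pi/3)   exp(-2*I*pi/9)  exp(8*I*pi/9) 
  chi_6          1             exp(-2*I*pi/3)  exp(2*I*pi/3)   1               exp(-2*I*pi/3)  exp(2*I*pi/3)   1               exp(-2*I*pi/3)  exp(2*I*pi/3) 
  chi_7          1             exp(-4*I*pi/9)  exp(-8*I*pi/9)  exp(2*I*pi/3)   exp(2*I*pi/9)   exp(-2*I*pi/9)  exp(-2*I*pi/3)  exp(8*I*pi/9)   exp(4*I*pi/9) 
  chi_8          1             exp(-2*I*pi/9)  exp(-4*I*pi/9)  exp(-2*I*pi/3)  exp(-8*I*pi/9)  exp(8*I*pi/9)   exp(2*I*pi/3)   exp(4*I*pi/9)   exp(2*I*pi/9) 

Spot check: chi_0(3) = zeta_9^(0*3) = zeta_9^0 = 1.

Reasoning: Z/9Z is abelian, so all 9 irreducible complex representations are 1-dimensional. They are given by chi_k(m) = zeta_9^(k*m) for k = 0,...,8. Row orthogonality: sum_m chi_k(m) conj(chi_l(m)) = 9 * [k = l].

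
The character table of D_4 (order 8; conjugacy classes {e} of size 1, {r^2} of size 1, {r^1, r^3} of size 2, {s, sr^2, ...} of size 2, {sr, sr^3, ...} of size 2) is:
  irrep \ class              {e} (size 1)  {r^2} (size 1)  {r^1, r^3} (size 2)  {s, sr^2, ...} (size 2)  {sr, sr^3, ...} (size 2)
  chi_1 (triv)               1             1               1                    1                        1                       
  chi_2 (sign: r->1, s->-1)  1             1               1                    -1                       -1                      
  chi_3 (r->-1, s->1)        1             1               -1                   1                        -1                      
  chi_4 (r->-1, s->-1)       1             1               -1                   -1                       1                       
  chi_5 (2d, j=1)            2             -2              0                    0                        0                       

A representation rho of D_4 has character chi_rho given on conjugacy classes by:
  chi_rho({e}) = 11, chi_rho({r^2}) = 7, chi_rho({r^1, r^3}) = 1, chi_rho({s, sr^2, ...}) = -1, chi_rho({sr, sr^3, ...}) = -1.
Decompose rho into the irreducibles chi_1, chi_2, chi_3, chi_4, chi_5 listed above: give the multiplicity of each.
Multiplicities: chi_1: 2, chi_2: 3, chi_3: 2, chi_4: 2, chi_5: 1.

Derivation: Use <chi_rho, chi> = (1/|G|) sum_C |C| * chi_rho(C) * conj(chi(C)) with |G| = 8 for each irreducible chi in the table:
  <chi_rho, chi_1> = (1/8)[1*(11)*conj(1) + 1*(7)*conj(1) + 2*(1)*conj(1) + 2*(-1)*conj(1) + 2*(-1)*conj(1)]
      = (1/8)[(11) + (7) + (2) + (-2) + (-2)] = 16/8 = 2
  <chi_rho, chi_2> = (1/8)[1*(11)*conj(1) + 1*(7)*conj(1) + 2*(1)*conj(1) + 2*(-1)*conj(-1) + 2*(-1)*conj(-1)]
      = (1/8)[(11) + (7) + (2) + (2) + (2)] = 24/8 = 3
  <chi_rho, chi_3> = (1/8)[1*(11)*conj(1) + 1*(7)*conj(1) + 2*(1)*conj(-1) + 2*(-1)*conj(1) + 2*(-1)*conj(-1)]
      = (1/8)[(11) + (7) + (-2) + (-2) + (2)] = 16/8 = 2
  <chi_rho, chi_4> = (1/8)[1*(11)*conj(1) + 1*(7)*conj(1) + 2*(1)*conj(-1) + 2*(-1)*conj(-1) + 2*(-1)*conj(1)]
      = (1/8)[(11) + (7) + (-2) + (2) + (-2)] = 16/8 = 2
  <chi_rho, chi_5> = (1/8)[1*(11)*conj(2) + 1*(7)*conj(-2) + 2*(1)*conj(0) + 2*(-1)*conj(0) + 2*(-1)*conj(0)]
      = (1/8)[(22) + (-14) + (0) + (0) + (0)] = 8/8 = 1
Dimension check: dim(rho) = sum (mult * dim) = 2*1 + 3*1 + 2*1 + 2*1 + 1*2 = 11 = chi_rho(e) = 11.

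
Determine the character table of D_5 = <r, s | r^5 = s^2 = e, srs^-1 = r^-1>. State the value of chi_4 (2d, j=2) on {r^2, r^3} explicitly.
Conjugacy classes: {e} of size 1, {r^1, r^4} of size 2, {r^2, r^3} of size 2, {s, sr, ..., sr^4} of size 5.
Character table:
  irrep \ class              {e} (size 1)  {r^1, r^4} (size 2)  {r^2, r^3} (size 2)  {s, sr, ..., sr^4} (size 5)
  chi_1 (triv)               1             1                    1                    1                          
  chi_2 (sign: r->1, s->-1)  1             1                    1                    -1                         
  chi_3 (2d, j=1)            2             -1/2 + sqrt(5)/2     -sqrt(5)/2 - 1/2     0                          
  chi_4 (2d, j=2)            2             -sqrt(5)/2 - 1/2     -1/2 + sqrt(5)/2     0                          

Spot check: chi_4 (2d, j=2) on {r^2, r^3} = -1/2 + sqrt(5)/2.

Derivation: D_5 has order 2*5 = 10 with 4 conjugacy classes, hence 4 irreducibles. Sum of squared dims 1 + 1 + 4 + 4 = 10 = |G|. Linear characters come from the abelianisation; the 2-dimensional irreps have character r^k -> 2*cos(2*pi*j*k/5), reflections -> 0.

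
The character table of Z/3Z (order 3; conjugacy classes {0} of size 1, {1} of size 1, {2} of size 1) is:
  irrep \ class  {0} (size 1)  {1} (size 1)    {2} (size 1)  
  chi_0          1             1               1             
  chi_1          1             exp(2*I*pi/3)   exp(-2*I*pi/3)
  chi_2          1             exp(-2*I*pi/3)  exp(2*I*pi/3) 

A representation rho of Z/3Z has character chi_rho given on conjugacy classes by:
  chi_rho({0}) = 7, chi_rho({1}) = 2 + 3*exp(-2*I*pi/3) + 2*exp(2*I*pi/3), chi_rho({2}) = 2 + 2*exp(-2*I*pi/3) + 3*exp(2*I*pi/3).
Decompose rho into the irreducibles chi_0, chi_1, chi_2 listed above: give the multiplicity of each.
Multiplicities: chi_0: 2, chi_1: 2, chi_2: 3.

Working: Use <chi_rho, chi> = (1/|G|) sum_C |C| * chi_rho(C) * conj(chi(C)) with |G| = 3 for each irreducible chi in the table:
  <chi_rho, chi_0> = (1/3)[1*(7)*conj(1) + 1*(2 + 3*exp(-2*I*pi/3) + 2*exp(2*I*pi/3))*conj(1) + 1*(2 + 2*exp(-2*I*pi/3) + 3*exp(2*I*pi/3))*conj(1)]
      = (1/3)[(7) + (2 + 3*exp(-2*I*pi/3) + 2*exp(2*I*pi/3)) + (2 + 2*exp(-2*I*pi/3) + 3*exp(2*I*pi/3))] = 6/3 = 2
  <chi_rho, chi_1> = (1/3)[1*(7)*conj(1) + 1*(2 + 3*exp(-2*I*pi/3) + 2*exp(2*I*pi/3))*conj(exp(2*I*pi/3)) + 1*(2 + 2*exp(-2*I*pi/3) + 3*exp(2*I*pi/3))*conj(exp(-2*I*pi/3))]
      = (1/3)[(7) + (2 + 2*exp(-2*I*pi/3) + 3*exp(2*I*pi/3)) + (2 + 3*exp(-2*I*pi/3) + 2*exp(2*I*pi/3))] = 6/3 = 2
  <chi_rho, chi_2> = (1/3)[1*(7)*conj(1) + 1*(2 + 3*exp(-2*I*pi/3) + 2*exp(2*I*pi/3))*conj(exp(-2*I*pi/3)) + 1*(2 + 2*exp(-2*I*pi/3) + 3*exp(2*I*pi/3))*conj(exp(2*I*pi/3))]
      = (1/3)[(7) + (1) + (1)] = 9/3 = 3
(Exp terms are combined using exp(i*s)*conj(exp(i*t)) = exp(i*(s-t)), and sums of them are collapsed using the identity that for every m > 1 the m distinct m-th roots of unity sum to 0, e.g. 1 + exp(2*I*pi/3) + exp(-2*I*pi/3) = 0.)
Dimension check: dim(rho) = sum (mult * dim) = 2*1 + 2*1 + 3*1 = 7 = chi_rho(e) = 7.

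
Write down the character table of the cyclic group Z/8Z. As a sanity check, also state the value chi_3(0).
Character table of Z/8Z (irreps indexed chi_0,...,chi_7 with chi_k(m) = zeta_8^(k*m), zeta_8 = exp(2*pi*i/8)):
  irrep \ class  {0} (size 1)  {1} (size 1)    {2} (size 1)  {3} (size 1)    {4} (size 1)  {5} (size 1)    {6} (size 1)  {7} (size 1)  
  chi_0          1             1               1             1               1             1               1             1             
  chi_1          1             exp(I*pi/4)     I             exp(3*I*pi/4)   -1            exp(-3*I*pi/4)  -I            exp(-I*pi/4)  
  chi_2          1             I               -1            -I              1             I               -1            -I            
  chi_3          1             exp(3*I*pi/4)   -I            exp(I*pi/4)     -1            exp(-I*pi/4)    I             exp(-3*I*pi/4)
  chi_4          1             -1              1             -1              1             -1              1             -1            
  chi_5          1             exp(-3*I*pi/4)  I             exp(-I*pi/4)    -1            exp(I*pi/4)     -I            exp(3*I*pi/4) 
  chi_6          1             -I              -1            I               1             -I              -1            I             
  chi_7          1             exp(-I*pi/4)    -I            exp(-3*I*pi/4)  -1            exp(3*I*pi/4)   I             exp(I*pi/4)   

Spot check: chi_3(0) = zeta_8^(3*0) = zeta_8^0 = 1.

Details: Z/8Z is abelian, so all 8 irreducible complex representations are 1-dimensional. They are given by chi_k(m) = zeta_8^(k*m) for k = 0,...,7. Row orthogonality: sum_m chi_k(m) conj(chi_l(m)) = 8 * [k = l].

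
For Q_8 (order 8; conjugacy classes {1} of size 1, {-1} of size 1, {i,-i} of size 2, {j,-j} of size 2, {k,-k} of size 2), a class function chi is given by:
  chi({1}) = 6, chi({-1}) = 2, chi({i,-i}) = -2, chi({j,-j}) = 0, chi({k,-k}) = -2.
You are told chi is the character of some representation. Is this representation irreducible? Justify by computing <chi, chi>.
Not irreducible (reducible): <chi, chi> = 7 > 1.

Proof sketch: <chi, chi> = (1/|G|) sum_C |C| * |chi(C)|^2 = (1/8)[1*|6|^2 + 1*|2|^2 + 2*|-2|^2 + 2*|0|^2 + 2*|-2|^2]
  = (1/8)[(36) + (4) + (8) + (0) + (8)] = 56/8 = 7.
A character is irreducible iff <chi, chi> = 1, so this representation is reducible.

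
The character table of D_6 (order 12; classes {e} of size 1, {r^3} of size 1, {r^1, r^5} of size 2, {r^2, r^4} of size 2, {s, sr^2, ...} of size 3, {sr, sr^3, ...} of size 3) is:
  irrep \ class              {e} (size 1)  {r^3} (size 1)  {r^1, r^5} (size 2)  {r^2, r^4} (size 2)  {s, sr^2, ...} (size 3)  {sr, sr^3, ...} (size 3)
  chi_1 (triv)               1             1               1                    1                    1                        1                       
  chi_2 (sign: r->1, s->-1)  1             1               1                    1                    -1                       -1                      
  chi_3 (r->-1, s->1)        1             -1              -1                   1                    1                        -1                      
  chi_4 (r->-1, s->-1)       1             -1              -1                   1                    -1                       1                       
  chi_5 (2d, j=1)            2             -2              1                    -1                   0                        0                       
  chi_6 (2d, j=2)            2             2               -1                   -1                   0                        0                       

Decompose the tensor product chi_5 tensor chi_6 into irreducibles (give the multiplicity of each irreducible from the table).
chi_5 tensor chi_6 = chi_3 + chi_4 + chi_5 (all other irreducibles have multiplicity 0).

Proof sketch: The character of a tensor product is the pointwise product (chi_5 * chi_6)(C) = chi_5(C) * chi_6(C):
  {e}: (2)*(2), {r^3}: (-2)*(2), {r^1, r^5}: (1)*(-1), {r^2, r^4}: (-1)*(-1), {s, sr^2, ...}: (0)*(0), {sr, sr^3, ...}: (0)*(0)
so (chi_5 * chi_6) takes values
  {e} -> 4, {r^3} -> -4, {r^1, r^5} -> -1, {r^2, r^4} -> 1, {s, sr^2, ...} -> 0, {sr, sr^3, ...} -> 0.
Now take the inner product of this character with each irreducible chi from the table, <chi_5*chi_6, chi> = (1/12) sum_C |C| (chi_5*chi_6)(C) conj(chi(C)):
  <chi_5*chi_6, chi_1> = (1/12)[1*(4)*conj(1) + 1*(-4)*conj(1) + 2*(-1)*conj(1) + 2*(1)*conj(1) + 3*(0)*conj(1) + 3*(0)*conj(1)]
      = (1/12)[(4) + (-4) + (-2) + (2) + (0) + (0)] = 0/12 = 0
  <chi_5*chi_6, chi_2> = (1/12)[1*(4)*conj(1) + 1*(-4)*conj(1) + 2*(-1)*conj(1) + 2*(1)*conj(1) + 3*(0)*conj(-1) + 3*(0)*conj(-1)]
      = (1/12)[(4) + (-4) + (-2) + (2) + (0) + (0)] = 0/12 = 0
  <chi_5*chi_6, chi_3> = (1/12)[1*(4)*conj(1) + 1*(-4)*conj(-1) + 2*(-1)*conj(-1) + 2*(1)*conj(1) + 3*(0)*conj(1) + 3*(0)*conj(-1)]
      = (1/12)[(4) + (4) + (2) + (2) + (0) + (0)] = 12/12 = 1
  <chi_5*chi_6, chi_4> = (1/12)[1*(4)*conj(1) + 1*(-4)*conj(-1) + 2*(-1)*conj(-1) + 2*(1)*conj(1) + 3*(0)*conj(-1) + 3*(0)*conj(1)]
      = (1/12)[(4) + (4) + (2) + (2) + (0) + (0)] = 12/12 = 1
  <chi_5*chi_6, chi_5> = (1/12)[1*(4)*conj(2) + 1*(-4)*conj(-2) + 2*(-1)*conj(1) + 2*(1)*conj(-1) + 3*(0)*conj(0) + 3*(0)*conj(0)]
      = (1/12)[(8) + (8) + (-2) + (-2) + (0) + (0)] = 12/12 = 1
  <chi_5*chi_6, chi_6> = (1/12)[1*(4)*conj(2) + 1*(-4)*conj(2) + 2*(-1)*conj(-1) + 2*(1)*conj(-1) + 3*(0)*conj(0) + 3*(0)*conj(0)]
      = (1/12)[(8) + (-8) + (2) + (-2) + (0) + (0)] = 0/12 = 0
Hence the multiplicities are chi_3: 1, chi_4: 1, chi_5: 1. Dimension check: dim(chi_5)*dim(chi_6) = 2*2 = 4 and sum (mult * dim) = 1*1 + 1*1 + 1*2 = 4.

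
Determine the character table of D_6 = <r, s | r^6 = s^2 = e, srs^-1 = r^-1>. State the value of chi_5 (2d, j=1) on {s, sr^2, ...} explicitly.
Conjugacy classes: {e} of size 1, {r^3} of size 1, {r^1, r^5} of size 2, {r^2, r^4} of size 2, {s, sr^2, ...} of size 3, {sr, sr^3, ...} of size 3.
Character table:
  irrep \ class              {e} (size 1)  {r^3} (size 1)  {r^1, r^5} (size 2)  {r^2, r^4} (size 2)  {s, sr^2, ...} (size 3)  {sr, sr^3, ...} (size 3)
  chi_1 (triv)               1             1               1                    1                    1                        1                       
  chi_2 (sign: r->1, s->-1)  1             1               1                    1                    -1                       -1                      
  chi_3 (r->-1, s->1)        1             -1              -1                   1                    1                        -1                      
  chi_4 (r->-1, s->-1)       1             -1              -1                   1                    -1                       1                       
  chi_5 (2d, j=1)            2             -2              1                    -1                   0                        0                       
  chi_6 (2d, j=2)            2             2               -1                   -1                   0                        0                       

Spot check: chi_5 (2d, j=1) on {s, sr^2, ...} = 0.

Solution. D_6 has order 2*6 = 12 with 6 conjugacy classes, hence 6 irreducibles. Sum of squared dims 1 + 1 + 1 + 1 + 4 + 4 = 12 = |G|. Linear characters come from the abelianisation; the 2-dimensional irreps have character r^k -> 2*cos(2*pi*j*k/6), reflections -> 0.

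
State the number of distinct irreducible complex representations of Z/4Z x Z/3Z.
12

Reasoning: The number of irreducible complex representations of a finite group equals its number of conjugacy classes. Z/4Z x Z/3Z is abelian of order 12, so every element is its own conjugacy class: 12 classes, so Z/4Z x Z/3Z (order 12) has exactly 12 irreducible complex representations.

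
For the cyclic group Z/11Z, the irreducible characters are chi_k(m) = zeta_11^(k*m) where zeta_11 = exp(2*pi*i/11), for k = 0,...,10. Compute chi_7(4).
chi_7(4) = zeta_11^28 = exp(-10*I*pi/11)

Solution. chi_7(4) = zeta_11^(7*4) = zeta_11^28. Since zeta_11^11 = 1, this equals zeta_11^6 = exp(2*pi*i*6/11) = exp(-10*I*pi/11).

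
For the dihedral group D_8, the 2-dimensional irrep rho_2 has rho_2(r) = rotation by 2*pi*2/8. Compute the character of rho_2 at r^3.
chi_{rho_2}(r^3) = 2*cos(2*pi*2*3/8) = 0

Derivation: rho_2(r^3) is rotation by angle 2*pi*2*3/8, whose trace is 2*cos(2*pi*2*3/8) = 0.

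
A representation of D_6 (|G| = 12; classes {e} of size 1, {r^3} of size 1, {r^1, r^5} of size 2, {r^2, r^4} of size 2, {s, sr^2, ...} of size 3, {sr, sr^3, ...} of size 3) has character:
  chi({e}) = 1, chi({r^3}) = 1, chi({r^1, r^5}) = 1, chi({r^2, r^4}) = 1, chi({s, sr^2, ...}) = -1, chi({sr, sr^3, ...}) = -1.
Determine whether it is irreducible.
Irreducible: <chi, chi> = 1.

Derivation: <chi, chi> = (1/|G|) sum_C |C| * |chi(C)|^2 = (1/12)[1*|1|^2 + 1*|1|^2 + 2*|1|^2 + 2*|1|^2 + 3*|-1|^2 + 3*|-1|^2]
  = (1/12)[(1) + (1) + (2) + (2) + (3) + (3)] = 12/12 = 1.
A character is irreducible iff <chi, chi> = 1, so this representation is irreducible.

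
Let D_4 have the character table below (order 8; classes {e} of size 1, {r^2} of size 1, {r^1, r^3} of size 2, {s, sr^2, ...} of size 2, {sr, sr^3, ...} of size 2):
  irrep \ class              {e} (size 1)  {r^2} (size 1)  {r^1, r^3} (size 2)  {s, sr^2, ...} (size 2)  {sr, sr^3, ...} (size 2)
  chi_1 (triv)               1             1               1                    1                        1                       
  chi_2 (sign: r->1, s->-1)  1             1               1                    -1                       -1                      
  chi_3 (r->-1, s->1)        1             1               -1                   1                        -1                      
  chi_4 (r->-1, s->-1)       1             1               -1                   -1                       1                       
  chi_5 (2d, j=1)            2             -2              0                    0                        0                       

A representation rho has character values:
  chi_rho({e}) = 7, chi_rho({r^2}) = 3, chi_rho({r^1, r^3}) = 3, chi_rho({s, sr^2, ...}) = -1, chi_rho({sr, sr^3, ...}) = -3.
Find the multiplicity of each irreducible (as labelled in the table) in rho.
Multiplicities: chi_1: 1, chi_2: 3, chi_3: 1, chi_4: 0, chi_5: 1.

Explanation: Use <chi_rho, chi> = (1/|G|) sum_C |C| * chi_rho(C) * conj(chi(C)) with |G| = 8 for each irreducible chi in the table:
  <chi_rho, chi_1> = (1/8)[1*(7)*conj(1) + 1*(3)*conj(1) + 2*(3)*conj(1) + 2*(-1)*conj(1) + 2*(-3)*conj(1)]
      = (1/8)[(7) + (3) + (6) + (-2) + (-6)] = 8/8 = 1
  <chi_rho, chi_2> = (1/8)[1*(7)*conj(1) + 1*(3)*conj(1) + 2*(3)*conj(1) + 2*(-1)*conj(-1) + 2*(-3)*conj(-1)]
      = (1/8)[(7) + (3) + (6) + (2) + (6)] = 24/8 = 3
  <chi_rho, chi_3> = (1/8)[1*(7)*conj(1) + 1*(3)*conj(1) + 2*(3)*conj(-1) + 2*(-1)*conj(1) + 2*(-3)*conj(-1)]
      = (1/8)[(7) + (3) + (-6) + (-2) + (6)] = 8/8 = 1
  <chi_rho, chi_4> = (1/8)[1*(7)*conj(1) + 1*(3)*conj(1) + 2*(3)*conj(-1) + 2*(-1)*conj(-1) + 2*(-3)*conj(1)]
      = (1/8)[(7) + (3) + (-6) + (2) + (-6)] = 0/8 = 0
  <chi_rho, chi_5> = (1/8)[1*(7)*conj(2) + 1*(3)*conj(-2) + 2*(3)*conj(0) + 2*(-1)*conj(0) + 2*(-3)*conj(0)]
      = (1/8)[(14) + (-6) + (0) + (0) + (0)] = 8/8 = 1
Dimension check: dim(rho) = sum (mult * dim) = 1*1 + 3*1 + 1*1 + 0*1 + 1*2 = 7 = chi_rho(e) = 7.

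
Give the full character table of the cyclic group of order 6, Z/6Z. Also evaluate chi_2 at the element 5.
Character table of Z/6Z (irreps indexed chi_0,...,chi_5 with chi_k(m) = zeta_6^(k*m), zeta_6 = exp(2*pi*i/6)):
  irrep \ class  {0} (size 1)  {1} (size 1)    {2} (size 1)    {3} (size 1)  {4} (size 1)    {5} (size 1)  
  chi_0          1             1               1               1             1               1             
  chi_1          1             exp(I*pi/3)     exp(2*I*pi/3)   -1            exp(-2*I*pi/3)  exp(-I*pi/3)  
  chi_2          1             exp(2*I*pi/3)   exp(-2*I*pi/3)  1             exp(2*I*pi/3)   exp(-2*I*pi/3)
  chi_3          1             -1              1               -1            1               -1            
  chi_4          1             exp(-2*I*pi/3)  exp(2*I*pi/3)   1             exp(-2*I*pi/3)  exp(2*I*pi/3) 
  chi_5          1             exp(-I*pi/3)    exp(-2*I*pi/3)  -1            exp(2*I*pi/3)   exp(I*pi/3)   

Spot check: chi_2(5) = zeta_6^(2*5) = zeta_6^10 = exp(-2*I*pi/3).

Working: Z/6Z is abelian, so all 6 irreducible complex representations are 1-dimensional. They are given by chi_k(m) = zeta_6^(k*m) for k = 0,...,5. Row orthogonality: sum_m chi_k(m) conj(chi_l(m)) = 6 * [k = l].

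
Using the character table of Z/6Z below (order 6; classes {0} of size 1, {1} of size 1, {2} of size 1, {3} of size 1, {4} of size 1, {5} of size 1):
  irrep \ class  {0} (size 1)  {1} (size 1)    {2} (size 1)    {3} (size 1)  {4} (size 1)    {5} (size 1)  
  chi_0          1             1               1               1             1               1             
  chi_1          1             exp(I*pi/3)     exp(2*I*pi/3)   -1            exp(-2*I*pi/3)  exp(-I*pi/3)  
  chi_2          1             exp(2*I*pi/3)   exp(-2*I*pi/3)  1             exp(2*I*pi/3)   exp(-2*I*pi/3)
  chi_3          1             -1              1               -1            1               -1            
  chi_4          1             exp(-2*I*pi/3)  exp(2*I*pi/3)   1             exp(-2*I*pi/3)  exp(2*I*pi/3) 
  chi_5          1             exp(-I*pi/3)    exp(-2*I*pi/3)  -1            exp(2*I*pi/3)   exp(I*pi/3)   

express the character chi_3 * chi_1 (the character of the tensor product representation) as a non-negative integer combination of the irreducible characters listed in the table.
chi_3 tensor chi_1 = chi_4 (all other irreducibles have multiplicity 0).

Explanation: The character of a tensor product is the pointwise product (chi_3 * chi_1)(C) = chi_3(C) * chi_1(C):
  {0}: (1)*(1), {1}: (-1)*(exp(I*pi/3)), {2}: (1)*(exp(2*I*pi/3)), {3}: (-1)*(-1), {4}: (1)*(exp(-2*I*pi/3)), {5}: (-1)*(exp(-I*pi/3))
so (chi_3 * chi_1) takes values
  {0} -> 1, {1} -> -exp(I*pi/3), {2} -> exp(2*I*pi/3), {3} -> 1, {4} -> exp(-2*I*pi/3), {5} -> -exp(-I*pi/3).
Now take the inner product of this character with each irreducible chi from the table, <chi_3*chi_1, chi> = (1/6) sum_C |C| (chi_3*chi_1)(C) conj(chi(C)):
  <chi_3*chi_1, chi_0> = (1/6)[1*(1)*conj(1) + 1*(-exp(I*pi/3))*conj(1) + 1*(exp(2*I*pi/3))*conj(1) + 1*(1)*conj(1) + 1*(exp(-2*I*pi/3))*conj(1) + 1*(-exp(-I*pi/3))*conj(1)]
      = (1/6)[(1) + (-exp(I*pi/3)) + (exp(2*I*pi/3)) + (1) + (exp(-2*I*pi/3)) + (-exp(-I*pi/3))] = 0/6 = 0
  <chi_3*chi_1, chi_1> = (1/6)[1*(1)*conj(1) + 1*(-exp(I*pi/3))*conj(exp(I*pi/3)) + 1*(exp(2*I*pi/3))*conj(exp(2*I*pi/3)) + 1*(1)*conj(-1) + 1*(exp(-2*I*pi/3))*conj(exp(-2*I*pi/3)) + 1*(-exp(-I*pi/3))*conj(exp(-I*pi/3))]
      = (1/6)[(1) + (-1) + (1) + (-1) + (1) + (-1)] = 0/6 = 0
  <chi_3*chi_1, chi_2> = (1/6)[1*(1)*conj(1) + 1*(-exp(I*pi/3))*conj(exp(2*I*pi/3)) + 1*(exp(2*I*pi/3))*conj(exp(-2*I*pi/3)) + 1*(1)*conj(1) + 1*(exp(-2*I*pi/3))*conj(exp(2*I*pi/3)) + 1*(-exp(-I*pi/3))*conj(exp(-2*I*pi/3))]
      = (1/6)[(1) + (-exp(-I*pi/3)) + (exp(-2*I*pi/3)) + (1) + (exp(2*I*pi/3)) + (-exp(I*pi/3))] = 0/6 = 0
  <chi_3*chi_1, chi_3> = (1/6)[1*(1)*conj(1) + 1*(-exp(I*pi/3))*conj(-1) + 1*(exp(2*I*pi/3))*conj(1) + 1*(1)*conj(-1) + 1*(exp(-2*I*pi/3))*conj(1) + 1*(-exp(-I*pi/3))*conj(-1)]
      = (1/6)[(1) + (exp(I*pi/3)) + (exp(2*I*pi/3)) + (-1) + (exp(-2*I*pi/3)) + (exp(-I*pi/3))] = 0/6 = 0
  <chi_3*chi_1, chi_4> = (1/6)[1*(1)*conj(1) + 1*(-exp(I*pi/3))*conj(exp(-2*I*pi/3)) + 1*(exp(2*I*pi/3))*conj(exp(2*I*pi/3)) + 1*(1)*conj(1) + 1*(exp(-2*I*pi/3))*conj(exp(-2*I*pi/3)) + 1*(-exp(-I*pi/3))*conj(exp(2*I*pi/3))]
      = (1/6)[(1) + (1) + (1) + (1) + (1) + (1)] = 6/6 = 1
  <chi_3*chi_1, chi_5> = (1/6)[1*(1)*conj(1) + 1*(-exp(I*pi/3))*conj(exp(-I*pi/3)) + 1*(exp(2*I*pi/3))*conj(exp(-2*I*pi/3)) + 1*(1)*conj(-1) + 1*(exp(-2*I*pi/3))*conj(exp(2*I*pi/3)) + 1*(-exp(-I*pi/3))*conj(exp(I*pi/3))]
      = (1/6)[(1) + (-exp(2*I*pi/3)) + (exp(-2*I*pi/3)) + (-1) + (exp(2*I*pi/3)) + (-exp(-2*I*pi/3))] = 0/6 = 0
(Exp terms are combined using exp(i*s)*conj(exp(i*t)) = exp(i*(s-t)), and sums of them are collapsed using the identity that for every m > 1 the m distinct m-th roots of unity sum to 0, e.g. 1 + exp(2*I*pi/3) + exp(-2*I*pi/3) = 0.)
Hence the multiplicities are chi_4: 1. Dimension check: dim(chi_3)*dim(chi_1) = 1*1 = 1 and sum (mult * dim) = 1*1 = 1.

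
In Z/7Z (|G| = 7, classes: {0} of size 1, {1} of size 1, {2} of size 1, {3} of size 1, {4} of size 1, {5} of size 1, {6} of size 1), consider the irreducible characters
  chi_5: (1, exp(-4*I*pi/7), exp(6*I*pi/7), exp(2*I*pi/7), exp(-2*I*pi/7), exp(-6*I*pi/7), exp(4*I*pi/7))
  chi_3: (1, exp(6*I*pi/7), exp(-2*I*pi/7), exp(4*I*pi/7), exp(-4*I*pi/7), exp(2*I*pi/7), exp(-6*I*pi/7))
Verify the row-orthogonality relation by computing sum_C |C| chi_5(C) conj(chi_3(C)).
Sum = 0; so <chi_5, chi_3> = 0 (distinct irreducibles are orthogonal).

Explanation: Compute term by term over conjugacy classes (|C| * chi_5(C) * conj(chi_3(C))):
  1*(1)*conj(1) + 1*(exp(-4*I*pi/7))*conj(exp(6*I*pi/7)) + 1*(exp(6*I*pi/7))*conj(exp(-2*I*pi/7)) + 1*(exp(2*I*pi/7))*conj(exp(4*I*pi/7)) + 1*(exp(-2*I*pi/7))*conj(exp(-4*I*pi/7)) + 1*(exp(-6*I*pi/7))*conj(exp(2*I*pi/7)) + 1*(exp(4*I*pi/7))*conj(exp(-6*I*pi/7))
  = (1) + (exp(4*I*pi/7)) + (exp(-6*I*pi/7)) + (exp(-2*I*pi/7)) + (exp(2*I*pi/7)) + (exp(6*I*pi/7)) + (exp(-4*I*pi/7))
  = 0.
(Exp terms are combined using exp(i*s)*conj(exp(i*t)) = exp(i*(s-t)), and sums of them are collapsed using the identity that for every m > 1 the m distinct m-th roots of unity sum to 0, e.g. 1 + exp(2*I*pi/3) + exp(-2*I*pi/3) = 0.)
Dividing by |G| = 7 gives 0/7 = 0, matching the row-orthogonality relation <chi_5, chi_3> = [chi_5 = chi_3].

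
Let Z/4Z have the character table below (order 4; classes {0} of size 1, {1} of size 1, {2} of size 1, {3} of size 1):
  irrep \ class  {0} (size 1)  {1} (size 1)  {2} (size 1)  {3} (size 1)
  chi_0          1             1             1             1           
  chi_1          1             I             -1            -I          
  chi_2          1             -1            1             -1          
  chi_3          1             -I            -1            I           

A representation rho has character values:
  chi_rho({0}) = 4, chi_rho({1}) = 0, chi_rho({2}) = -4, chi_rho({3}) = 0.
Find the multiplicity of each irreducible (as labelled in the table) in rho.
Multiplicities: chi_0: 0, chi_1: 2, chi_2: 0, chi_3: 2.

Solution. Use <chi_rho, chi> = (1/|G|) sum_C |C| * chi_rho(C) * conj(chi(C)) with |G| = 4 for each irreducible chi in the table:
  <chi_rho, chi_0> = (1/4)[1*(4)*conj(1) + 1*(0)*conj(1) + 1*(-4)*conj(1) + 1*(0)*conj(1)]
      = (1/4)[(4) + (0) + (-4) + (0)] = 0/4 = 0
  <chi_rho, chi_1> = (1/4)[1*(4)*conj(1) + 1*(0)*conj(I) + 1*(-4)*conj(-1) + 1*(0)*conj(-I)]
      = (1/4)[(4) + (0) + (4) + (0)] = 8/4 = 2
  <chi_rho, chi_2> = (1/4)[1*(4)*conj(1) + 1*(0)*conj(-1) + 1*(-4)*conj(1) + 1*(0)*conj(-1)]
      = (1/4)[(4) + (0) + (-4) + (0)] = 0/4 = 0
  <chi_rho, chi_3> = (1/4)[1*(4)*conj(1) + 1*(0)*conj(-I) + 1*(-4)*conj(-1) + 1*(0)*conj(I)]
      = (1/4)[(4) + (0) + (4) + (0)] = 8/4 = 2
(Exp terms are combined using exp(i*s)*conj(exp(i*t)) = exp(i*(s-t)), and sums of them are collapsed using the identity that for every m > 1 the m distinct m-th roots of unity sum to 0, e.g. 1 + exp(2*I*pi/3) + exp(-2*I*pi/3) = 0.)
Dimension check: dim(rho) = sum (mult * dim) = 0*1 + 2*1 + 0*1 + 2*1 = 4 = chi_rho(e) = 4.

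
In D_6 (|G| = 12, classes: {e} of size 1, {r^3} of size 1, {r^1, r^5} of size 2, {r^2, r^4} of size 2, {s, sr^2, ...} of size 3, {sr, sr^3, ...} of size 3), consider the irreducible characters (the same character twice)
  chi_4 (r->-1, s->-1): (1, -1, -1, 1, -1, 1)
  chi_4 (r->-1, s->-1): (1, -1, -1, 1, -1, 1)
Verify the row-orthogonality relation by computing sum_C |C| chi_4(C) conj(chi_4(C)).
Sum = 12 = |G| = 12; so <chi_4, chi_4> = 1 (norm-1 confirms irreducibility).

Reasoning: Compute term by term over conjugacy classes (|C| * chi_4(C) * conj(chi_4(C))):
  1*(1)*conj(1) + 1*(-1)*conj(-1) + 2*(-1)*conj(-1) + 2*(1)*conj(1) + 3*(-1)*conj(-1) + 3*(1)*conj(1)
  = (1) + (1) + (2) + (2) + (3) + (3)
  = 12.
Dividing by |G| = 12 gives 12/12 = 1, matching the row-orthogonality relation <chi_4, chi_4> = [chi_4 = chi_4].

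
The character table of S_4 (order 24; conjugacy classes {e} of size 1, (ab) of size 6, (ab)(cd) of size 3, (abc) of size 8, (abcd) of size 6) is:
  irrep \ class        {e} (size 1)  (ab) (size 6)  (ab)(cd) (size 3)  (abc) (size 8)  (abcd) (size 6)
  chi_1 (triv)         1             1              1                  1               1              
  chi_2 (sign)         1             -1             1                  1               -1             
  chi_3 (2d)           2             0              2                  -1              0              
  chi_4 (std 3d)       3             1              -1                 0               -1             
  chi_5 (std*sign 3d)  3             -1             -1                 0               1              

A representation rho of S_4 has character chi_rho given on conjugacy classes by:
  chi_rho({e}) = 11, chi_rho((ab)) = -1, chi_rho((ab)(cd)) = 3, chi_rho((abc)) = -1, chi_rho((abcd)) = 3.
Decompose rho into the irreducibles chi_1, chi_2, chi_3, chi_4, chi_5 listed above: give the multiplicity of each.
Multiplicities: chi_1: 1, chi_2: 0, chi_3: 2, chi_4: 0, chi_5: 2.

Details: Use <chi_rho, chi> = (1/|G|) sum_C |C| * chi_rho(C) * conj(chi(C)) with |G| = 24 for each irreducible chi in the table:
  <chi_rho, chi_1> = (1/24)[1*(11)*conj(1) + 6*(-1)*conj(1) + 3*(3)*conj(1) + 8*(-1)*conj(1) + 6*(3)*conj(1)]
      = (1/24)[(11) + (-6) + (9) + (-8) + (18)] = 24/24 = 1
  <chi_rho, chi_2> = (1/24)[1*(11)*conj(1) + 6*(-1)*conj(-1) + 3*(3)*conj(1) + 8*(-1)*conj(1) + 6*(3)*conj(-1)]
      = (1/24)[(11) + (6) + (9) + (-8) + (-18)] = 0/24 = 0
  <chi_rho, chi_3> = (1/24)[1*(11)*conj(2) + 6*(-1)*conj(0) + 3*(3)*conj(2) + 8*(-1)*conj(-1) + 6*(3)*conj(0)]
      = (1/24)[(22) + (0) + (18) + (8) + (0)] = 48/24 = 2
  <chi_rho, chi_4> = (1/24)[1*(11)*conj(3) + 6*(-1)*conj(1) + 3*(3)*conj(-1) + 8*(-1)*conj(0) + 6*(3)*conj(-1)]
      = (1/24)[(33) + (-6) + (-9) + (0) + (-18)] = 0/24 = 0
  <chi_rho, chi_5> = (1/24)[1*(11)*conj(3) + 6*(-1)*conj(-1) + 3*(3)*conj(-1) + 8*(-1)*conj(0) + 6*(3)*conj(1)]
      = (1/24)[(33) + (6) + (-9) + (0) + (18)] = 48/24 = 2
Dimension check: dim(rho) = sum (mult * dim) = 1*1 + 0*1 + 2*2 + 0*3 + 2*3 = 11 = chi_rho(e) = 11.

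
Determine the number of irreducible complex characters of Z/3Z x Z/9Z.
27

Details: The number of irreducible complex representations of a finite group equals its number of conjugacy classes. Z/3Z x Z/9Z is abelian of order 27, so every element is its own conjugacy class: 27 classes, so Z/3Z x Z/9Z (order 27) has exactly 27 irreducible complex representations.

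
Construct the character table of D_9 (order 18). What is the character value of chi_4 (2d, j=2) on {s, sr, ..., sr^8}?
Conjugacy classes: {e} of size 1, {r^1, r^8} of size 2, {r^2, r^7} of size 2, {r^3, r^6} of size 2, {r^4, r^5} of size 2, {s, sr, ..., sr^8} of size 9.
Character table:
  irrep \ class              {e} (size 1)  {r^1, r^8} (size 2)  {r^2, r^7} (size 2)  {r^3, r^6} (size 2)  {r^4, r^5} (size 2)  {s, sr, ..., sr^8} (size 9)
  chi_1 (triv)               1             1                    1                    1                    1                    1                          
  chi_2 (sign: r->1, s->-1)  1             1                    1                    1                    1                    -1                         
  chi_3 (2d, j=1)            2             2*cos(2*pi/9)        2*cos(4*pi/9)        -1                   -2*cos(pi/9)         0                          
  chi_4 (2d, j=2)            2             2*cos(4*pi/9)        -2*cos(pi/9)         -1                   2*cos(2*pi/9)        0                          
  chi_5 (2d, j=3)            2             -1                   -1                   2                    -1                   0                          
  chi_6 (2d, j=4)            2             -2*cos(pi/9)         2*cos(2*pi/9)        -1                   2*cos(4*pi/9)        0                          

Spot check: chi_4 (2d, j=2) on {s, sr, ..., sr^8} = 0.

Proof sketch: D_9 has order 2*9 = 18 with 6 conjugacy classes, hence 6 irreducibles. Sum of squared dims 1 + 1 + 4 + 4 + 4 + 4 = 18 = |G|. Linear characters come from the abelianisation; the 2-dimensional irreps have character r^k -> 2*cos(2*pi*j*k/9), reflections -> 0.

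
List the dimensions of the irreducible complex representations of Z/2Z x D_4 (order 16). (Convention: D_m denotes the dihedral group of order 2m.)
Dimensions: 1, 1, 1, 1, 1, 1, 1, 1, 2, 2

Argument: There are 10 irreducibles (= number of conjugacy classes). Their dimensions d_i satisfy sum d_i^2 = |G| = 16: 1 + 1 + 1 + 1 + 1 + 1 + 1 + 1 + 4 + 4 = 16. (For the product with Z/2Z: each of the 2 1-dim characters of Z/2Z tensors with each irrep of D_4, giving 2 copies of each D_4-dimension.)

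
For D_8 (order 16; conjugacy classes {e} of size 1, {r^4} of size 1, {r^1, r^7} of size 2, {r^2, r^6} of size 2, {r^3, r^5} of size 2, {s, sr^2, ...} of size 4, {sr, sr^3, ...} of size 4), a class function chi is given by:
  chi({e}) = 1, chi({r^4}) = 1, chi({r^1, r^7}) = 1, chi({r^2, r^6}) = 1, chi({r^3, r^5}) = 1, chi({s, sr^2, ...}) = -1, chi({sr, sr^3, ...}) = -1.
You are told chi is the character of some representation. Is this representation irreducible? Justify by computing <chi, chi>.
Irreducible: <chi, chi> = 1.

Working: <chi, chi> = (1/|G|) sum_C |C| * |chi(C)|^2 = (1/16)[1*|1|^2 + 1*|1|^2 + 2*|1|^2 + 2*|1|^2 + 2*|1|^2 + 4*|-1|^2 + 4*|-1|^2]
  = (1/16)[(1) + (1) + (2) + (2) + (2) + (4) + (4)] = 16/16 = 1.
A character is irreducible iff <chi, chi> = 1, so this representation is irreducible.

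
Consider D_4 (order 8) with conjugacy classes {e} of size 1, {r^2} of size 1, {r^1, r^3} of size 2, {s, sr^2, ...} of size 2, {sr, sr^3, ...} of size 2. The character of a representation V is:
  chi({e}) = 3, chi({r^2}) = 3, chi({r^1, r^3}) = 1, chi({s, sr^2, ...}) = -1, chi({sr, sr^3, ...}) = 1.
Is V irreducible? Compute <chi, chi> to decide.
Not irreducible (reducible): <chi, chi> = 3 > 1.

Explanation: <chi, chi> = (1/|G|) sum_C |C| * |chi(C)|^2 = (1/8)[1*|3|^2 + 1*|3|^2 + 2*|1|^2 + 2*|-1|^2 + 2*|1|^2]
  = (1/8)[(9) + (9) + (2) + (2) + (2)] = 24/8 = 3.
A character is irreducible iff <chi, chi> = 1, so this representation is reducible.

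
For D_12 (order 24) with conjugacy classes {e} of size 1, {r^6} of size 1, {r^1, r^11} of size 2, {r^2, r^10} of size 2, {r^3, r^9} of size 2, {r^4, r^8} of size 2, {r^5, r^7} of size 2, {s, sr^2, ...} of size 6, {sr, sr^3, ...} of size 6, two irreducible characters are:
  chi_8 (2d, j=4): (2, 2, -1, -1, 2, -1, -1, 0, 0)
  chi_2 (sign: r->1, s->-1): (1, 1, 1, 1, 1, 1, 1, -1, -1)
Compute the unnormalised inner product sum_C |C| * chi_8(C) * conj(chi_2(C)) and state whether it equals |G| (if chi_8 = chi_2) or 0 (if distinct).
Sum = 0; so <chi_8, chi_2> = 0 (distinct irreducibles are orthogonal).

Details: Compute term by term over conjugacy classes (|C| * chi_8(C) * conj(chi_2(C))):
  1*(2)*conj(1) + 1*(2)*conj(1) + 2*(-1)*conj(1) + 2*(-1)*conj(1) + 2*(2)*conj(1) + 2*(-1)*conj(1) + 2*(-1)*conj(1) + 6*(0)*conj(-1) + 6*(0)*conj(-1)
  = (2) + (2) + (-2) + (-2) + (4) + (-2) + (-2) + (0) + (0)
  = 0.
Dividing by |G| = 24 gives 0/24 = 0, matching the row-orthogonality relation <chi_8, chi_2> = [chi_8 = chi_2].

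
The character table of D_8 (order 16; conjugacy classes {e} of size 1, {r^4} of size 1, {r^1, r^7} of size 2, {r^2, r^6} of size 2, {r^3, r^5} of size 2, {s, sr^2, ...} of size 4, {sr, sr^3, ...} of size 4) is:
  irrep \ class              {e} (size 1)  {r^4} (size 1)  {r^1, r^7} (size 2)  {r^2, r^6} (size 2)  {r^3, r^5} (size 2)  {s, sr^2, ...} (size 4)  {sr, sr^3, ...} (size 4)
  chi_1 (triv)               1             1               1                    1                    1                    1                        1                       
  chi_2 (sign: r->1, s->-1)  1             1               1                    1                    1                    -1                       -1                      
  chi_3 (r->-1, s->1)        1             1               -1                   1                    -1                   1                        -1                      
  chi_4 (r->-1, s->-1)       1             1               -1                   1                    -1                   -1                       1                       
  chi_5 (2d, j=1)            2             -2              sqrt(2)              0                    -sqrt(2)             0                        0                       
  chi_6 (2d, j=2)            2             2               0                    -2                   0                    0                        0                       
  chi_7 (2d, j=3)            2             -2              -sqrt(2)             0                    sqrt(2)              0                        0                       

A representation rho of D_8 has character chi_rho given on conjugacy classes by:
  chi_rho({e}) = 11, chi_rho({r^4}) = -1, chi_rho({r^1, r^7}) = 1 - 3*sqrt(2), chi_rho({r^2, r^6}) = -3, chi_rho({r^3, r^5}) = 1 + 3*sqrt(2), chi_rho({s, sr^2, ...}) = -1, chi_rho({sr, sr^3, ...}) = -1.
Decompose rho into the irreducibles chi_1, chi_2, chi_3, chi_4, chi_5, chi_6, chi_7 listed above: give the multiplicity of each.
Multiplicities: chi_1: 0, chi_2: 1, chi_3: 0, chi_4: 0, chi_5: 0, chi_6: 2, chi_7: 3.

Derivation: Use <chi_rho, chi> = (1/|G|) sum_C |C| * chi_rho(C) * conj(chi(C)) with |G| = 16 for each irreducible chi in the table:
  <chi_rho, chi_1> = (1/16)[1*(11)*conj(1) + 1*(-1)*conj(1) + 2*(1 - 3*sqrt(2))*conj(1) + 2*(-3)*conj(1) + 2*(1 + 3*sqrt(2))*conj(1) + 4*(-1)*conj(1) + 4*(-1)*conj(1)]
      = (1/16)[(11) + (-1) + (2 - 6*sqrt(2)) + (-6) + (2 + 6*sqrt(2)) + (-4) + (-4)] = 0/16 = 0
  <chi_rho, chi_2> = (1/16)[1*(11)*conj(1) + 1*(-1)*conj(1) + 2*(1 - 3*sqrt(2))*conj(1) + 2*(-3)*conj(1) + 2*(1 + 3*sqrt(2))*conj(1) + 4*(-1)*conj(-1) + 4*(-1)*conj(-1)]
      = (1/16)[(11) + (-1) + (2 - 6*sqrt(2)) + (-6) + (2 + 6*sqrt(2)) + (4) + (4)] = 16/16 = 1
  <chi_rho, chi_3> = (1/16)[1*(11)*conj(1) + 1*(-1)*conj(1) + 2*(1 - 3*sqrt(2))*conj(-1) + 2*(-3)*conj(1) + 2*(1 + 3*sqrt(2))*conj(-1) + 4*(-1)*conj(1) + 4*(-1)*conj(-1)]
      = (1/16)[(11) + (-1) + (-2 + 6*sqrt(2)) + (-6) + (-6*sqrt(2) - 2) + (-4) + (4)] = 0/16 = 0
  <chi_rho, chi_4> = (1/16)[1*(11)*conj(1) + 1*(-1)*conj(1) + 2*(1 - 3*sqrt(2))*conj(-1) + 2*(-3)*conj(1) + 2*(1 + 3*sqrt(2))*conj(-1) + 4*(-1)*conj(-1) + 4*(-1)*conj(1)]
      = (1/16)[(11) + (-1) + (-2 + 6*sqrt(2)) + (-6) + (-6*sqrt(2) - 2) + (4) + (-4)] = 0/16 = 0
  <chi_rho, chi_5> = (1/16)[1*(11)*conj(2) + 1*(-1)*conj(-2) + 2*(1 - 3*sqrt(2))*conj(sqrt(2)) + 2*(-3)*conj(0) + 2*(1 + 3*sqrt(2))*conj(-sqrt(2)) + 4*(-1)*conj(0) + 4*(-1)*conj(0)]
      = (1/16)[(22) + (2) + (-12 + 2*sqrt(2)) + (0) + (-12 - 2*sqrt(2)) + (0) + (0)] = 0/16 = 0
  <chi_rho, chi_6> = (1/16)[1*(11)*conj(2) + 1*(-1)*conj(2) + 2*(1 - 3*sqrt(2))*conj(0) + 2*(-3)*conj(-2) + 2*(1 + 3*sqrt(2))*conj(0) + 4*(-1)*conj(0) + 4*(-1)*conj(0)]
      = (1/16)[(22) + (-2) + (0) + (12) + (0) + (0) + (0)] = 32/16 = 2
  <chi_rho, chi_7> = (1/16)[1*(11)*conj(2) + 1*(-1)*conj(-2) + 2*(1 - 3*sqrt(2))*conj(-sqrt(2)) + 2*(-3)*conj(0) + 2*(1 + 3*sqrt(2))*conj(sqrt(2)) + 4*(-1)*conj(0) + 4*(-1)*conj(0)]
      = (1/16)[(22) + (2) + (12 - 2*sqrt(2)) + (0) + (2*sqrt(2) + 12) + (0) + (0)] = 48/16 = 3
Dimension check: dim(rho) = sum (mult * dim) = 0*1 + 1*1 + 0*1 + 0*1 + 0*2 + 2*2 + 3*2 = 11 = chi_rho(e) = 11.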